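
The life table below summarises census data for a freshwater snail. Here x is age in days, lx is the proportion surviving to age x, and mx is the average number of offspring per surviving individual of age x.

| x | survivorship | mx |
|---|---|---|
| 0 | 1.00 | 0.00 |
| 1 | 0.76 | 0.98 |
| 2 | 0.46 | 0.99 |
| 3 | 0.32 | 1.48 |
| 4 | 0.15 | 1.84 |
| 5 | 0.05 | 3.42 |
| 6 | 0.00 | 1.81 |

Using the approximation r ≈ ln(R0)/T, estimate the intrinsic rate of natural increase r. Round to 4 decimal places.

0.3166

R0 = Σ lx·mx = 0 + 0.7448 + 0.4554 + 0.4736 + 0.276 + 0.171 + 0 = 2.1208
Σ x·lx·mx = 5.0354; T = 5.0354/2.1208 = 2.37429…
r ≈ ln(R0)/T = ln(2.1208)/2.37429… = 0.316639… → 0.3166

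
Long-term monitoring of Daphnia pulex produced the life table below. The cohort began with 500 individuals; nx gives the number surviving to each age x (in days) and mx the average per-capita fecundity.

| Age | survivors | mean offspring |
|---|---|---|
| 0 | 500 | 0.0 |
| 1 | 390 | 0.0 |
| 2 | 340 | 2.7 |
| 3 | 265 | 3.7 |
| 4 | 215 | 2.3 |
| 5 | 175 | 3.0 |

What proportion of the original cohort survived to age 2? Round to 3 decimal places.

l_2 = n_2/n_0 = 340/500 = 0.68 → 0.680

0.680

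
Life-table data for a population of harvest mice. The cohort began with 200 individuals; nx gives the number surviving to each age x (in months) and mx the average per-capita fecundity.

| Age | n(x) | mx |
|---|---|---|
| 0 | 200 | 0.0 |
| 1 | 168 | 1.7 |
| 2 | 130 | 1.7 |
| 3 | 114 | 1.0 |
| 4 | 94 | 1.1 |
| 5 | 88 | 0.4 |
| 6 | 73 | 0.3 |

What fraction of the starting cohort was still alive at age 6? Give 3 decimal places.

l_6 = n_6/n_0 = 73/200 = 0.365 → 0.365

0.365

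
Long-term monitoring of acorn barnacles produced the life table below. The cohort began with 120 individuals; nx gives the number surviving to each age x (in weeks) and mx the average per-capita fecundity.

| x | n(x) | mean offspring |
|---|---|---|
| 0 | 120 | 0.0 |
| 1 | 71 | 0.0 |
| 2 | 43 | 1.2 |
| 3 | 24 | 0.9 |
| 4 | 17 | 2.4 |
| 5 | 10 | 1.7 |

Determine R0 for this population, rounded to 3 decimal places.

lx = nx/n0 = nx/120: 1, 0.59167…, 0.35833…, 0.2, 0.14167…, 0.08333…
lx·mx by age: 0, 0, 0.43…, 0.18, 0.34…, 0.141667…
R0 = Σ lx·mx = 1.091667… → 1.092

1.092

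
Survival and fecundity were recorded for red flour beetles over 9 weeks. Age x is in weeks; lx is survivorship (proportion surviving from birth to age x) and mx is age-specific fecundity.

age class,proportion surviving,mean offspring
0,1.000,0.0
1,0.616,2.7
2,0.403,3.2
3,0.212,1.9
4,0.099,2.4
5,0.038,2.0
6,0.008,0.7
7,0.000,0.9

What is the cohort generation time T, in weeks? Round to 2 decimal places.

1.85

lx·mx: 0, 1.6632, 1.2896, 0.4028, 0.2376, 0.076, 0.0056, 0 → R0 = 3.6748
x·lx·mx: 0, 1.6632, 2.5792, 1.2084, 0.9504, 0.38, 0.0336, 0 → Σ = 6.8148
T = 6.8148 / 3.6748 = 1.854468… → 1.85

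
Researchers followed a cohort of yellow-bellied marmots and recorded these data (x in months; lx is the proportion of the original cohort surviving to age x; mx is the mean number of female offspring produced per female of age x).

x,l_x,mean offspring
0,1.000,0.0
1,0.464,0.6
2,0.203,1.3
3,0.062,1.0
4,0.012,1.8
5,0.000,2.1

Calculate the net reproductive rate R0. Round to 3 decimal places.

lx·mx by age: 0, 0.2784, 0.2639, 0.062, 0.0216, 0
R0 = Σ lx·mx = 0.6259 → 0.626

0.626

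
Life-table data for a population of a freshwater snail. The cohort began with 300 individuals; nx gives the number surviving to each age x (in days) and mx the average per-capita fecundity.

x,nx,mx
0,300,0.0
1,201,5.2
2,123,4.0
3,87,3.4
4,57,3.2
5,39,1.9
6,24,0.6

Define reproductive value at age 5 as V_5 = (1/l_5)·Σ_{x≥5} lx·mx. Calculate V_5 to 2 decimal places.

2.27

lx = nx/n0 = nx/300: 1, 0.67, 0.41, 0.29, 0.19, 0.13, 0.08
lx·mx for x ≥ 5: 0.247, 0.048 → sum = 0.295
V_5 = 0.295 / l_5 = 0.295 / 0.13 = 2.269231… → 2.27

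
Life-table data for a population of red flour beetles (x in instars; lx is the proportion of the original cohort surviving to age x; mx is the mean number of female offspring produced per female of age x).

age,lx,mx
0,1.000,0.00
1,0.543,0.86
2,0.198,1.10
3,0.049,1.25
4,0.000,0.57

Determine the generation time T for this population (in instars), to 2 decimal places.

1.46

lx·mx: 0, 0.46698, 0.2178, 0.06125, 0 → R0 = 0.74603
x·lx·mx: 0, 0.46698, 0.4356, 0.18375, 0 → Σ = 1.08633
T = 1.08633 / 0.74603 = 1.456148… → 1.46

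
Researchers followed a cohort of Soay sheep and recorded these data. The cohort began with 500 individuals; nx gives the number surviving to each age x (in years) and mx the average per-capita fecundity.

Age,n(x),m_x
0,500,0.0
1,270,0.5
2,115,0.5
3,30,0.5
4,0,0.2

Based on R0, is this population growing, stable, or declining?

lx = nx/n0 = nx/500: 1, 0.54, 0.23, 0.06, 0
R0 = Σ lx·mx = 0 + 0.27 + 0.115 + 0.03 + 0 = 0.415
R0 < 1, so the population is declining.

declining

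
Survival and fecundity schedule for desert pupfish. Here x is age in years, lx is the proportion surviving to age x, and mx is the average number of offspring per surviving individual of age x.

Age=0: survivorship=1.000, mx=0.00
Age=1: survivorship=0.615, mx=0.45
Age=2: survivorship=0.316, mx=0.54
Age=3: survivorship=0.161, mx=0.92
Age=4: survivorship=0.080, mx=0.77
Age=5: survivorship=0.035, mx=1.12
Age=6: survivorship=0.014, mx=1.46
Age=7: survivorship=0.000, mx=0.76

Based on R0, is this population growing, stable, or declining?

declining

R0 = Σ lx·mx = 0 + 0.27675 + 0.17064 + 0.14812 + 0.0616 + 0.0392 + 0.02044 + 0 = 0.71675
R0 < 1, so the population is declining.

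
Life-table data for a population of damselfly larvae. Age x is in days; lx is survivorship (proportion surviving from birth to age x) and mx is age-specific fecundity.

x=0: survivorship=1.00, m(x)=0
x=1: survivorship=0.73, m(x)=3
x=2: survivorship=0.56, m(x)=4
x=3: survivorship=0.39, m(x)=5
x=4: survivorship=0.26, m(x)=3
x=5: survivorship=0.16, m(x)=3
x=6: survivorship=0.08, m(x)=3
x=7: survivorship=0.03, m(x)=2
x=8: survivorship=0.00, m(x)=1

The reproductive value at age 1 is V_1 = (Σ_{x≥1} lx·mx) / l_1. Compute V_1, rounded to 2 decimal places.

10.88

lx·mx for x ≥ 1: 2.19, 2.24, 1.95, 0.78, 0.48, 0.24, 0.06, 0 → sum = 7.94
V_1 = 7.94 / l_1 = 7.94 / 0.73 = 10.876712… → 10.88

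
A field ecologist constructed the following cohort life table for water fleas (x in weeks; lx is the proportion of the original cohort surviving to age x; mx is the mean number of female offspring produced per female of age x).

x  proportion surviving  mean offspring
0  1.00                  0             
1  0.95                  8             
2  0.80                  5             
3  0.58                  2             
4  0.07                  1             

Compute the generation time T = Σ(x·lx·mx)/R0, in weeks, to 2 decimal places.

1.51

lx·mx: 0, 7.6, 4, 1.16, 0.07 → R0 = 12.83
x·lx·mx: 0, 7.6, 8, 3.48, 0.28 → Σ = 19.36
T = 19.36 / 12.83 = 1.508963… → 1.51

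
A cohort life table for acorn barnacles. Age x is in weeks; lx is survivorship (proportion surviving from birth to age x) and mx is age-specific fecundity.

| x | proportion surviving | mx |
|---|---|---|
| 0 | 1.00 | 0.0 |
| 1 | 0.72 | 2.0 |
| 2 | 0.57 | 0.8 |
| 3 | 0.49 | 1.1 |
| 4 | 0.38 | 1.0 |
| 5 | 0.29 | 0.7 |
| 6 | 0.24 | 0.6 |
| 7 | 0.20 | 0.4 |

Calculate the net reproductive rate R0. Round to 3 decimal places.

3.242

lx·mx by age: 0, 1.44, 0.456, 0.539, 0.38, 0.203, 0.144, 0.08
R0 = Σ lx·mx = 3.242 → 3.242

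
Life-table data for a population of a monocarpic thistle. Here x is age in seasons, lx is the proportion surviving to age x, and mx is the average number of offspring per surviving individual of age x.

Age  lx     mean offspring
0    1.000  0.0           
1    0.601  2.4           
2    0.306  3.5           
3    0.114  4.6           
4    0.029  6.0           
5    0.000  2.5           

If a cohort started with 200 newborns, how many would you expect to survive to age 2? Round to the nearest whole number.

61

Expected survivors = N0 · l_2 = 200 × 0.306 = 61.2 → 61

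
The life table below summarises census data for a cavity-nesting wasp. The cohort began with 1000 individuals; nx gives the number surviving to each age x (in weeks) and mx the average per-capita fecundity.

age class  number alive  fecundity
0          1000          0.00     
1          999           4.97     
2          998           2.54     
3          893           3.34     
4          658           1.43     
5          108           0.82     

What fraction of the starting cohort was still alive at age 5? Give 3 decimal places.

l_5 = n_5/n_0 = 108/1000 = 0.108 → 0.108

0.108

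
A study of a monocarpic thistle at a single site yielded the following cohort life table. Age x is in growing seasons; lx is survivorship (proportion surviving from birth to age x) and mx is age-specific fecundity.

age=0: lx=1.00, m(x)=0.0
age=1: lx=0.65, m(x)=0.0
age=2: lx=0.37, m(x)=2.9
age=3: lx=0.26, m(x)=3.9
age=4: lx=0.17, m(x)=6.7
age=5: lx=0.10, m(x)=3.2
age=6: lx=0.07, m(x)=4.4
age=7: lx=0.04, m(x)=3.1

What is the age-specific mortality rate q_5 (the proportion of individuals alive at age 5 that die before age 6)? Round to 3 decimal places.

0.300

q_5 = (l_5 − l_6) / l_5 = (0.1 − 0.07) / 0.1
     = 0.03 / 0.1 = 0.3 → 0.300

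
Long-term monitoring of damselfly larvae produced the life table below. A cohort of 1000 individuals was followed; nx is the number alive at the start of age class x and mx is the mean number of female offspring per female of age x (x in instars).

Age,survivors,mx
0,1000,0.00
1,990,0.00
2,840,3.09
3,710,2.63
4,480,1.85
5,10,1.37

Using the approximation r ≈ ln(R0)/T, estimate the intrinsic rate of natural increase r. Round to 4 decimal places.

0.6252

lx = nx/n0 = nx/1000: 1, 0.99, 0.84, 0.71, 0.48, 0.01
R0 = Σ lx·mx = 0 + 0 + 2.5956 + 1.8673 + 0.888 + 0.0137 = 5.3646
Σ x·lx·mx = 14.4136; T = 14.4136/5.3646 = 2.6868…
r ≈ ln(R0)/T = ln(5.3646)/2.6868… = 0.625213… → 0.6252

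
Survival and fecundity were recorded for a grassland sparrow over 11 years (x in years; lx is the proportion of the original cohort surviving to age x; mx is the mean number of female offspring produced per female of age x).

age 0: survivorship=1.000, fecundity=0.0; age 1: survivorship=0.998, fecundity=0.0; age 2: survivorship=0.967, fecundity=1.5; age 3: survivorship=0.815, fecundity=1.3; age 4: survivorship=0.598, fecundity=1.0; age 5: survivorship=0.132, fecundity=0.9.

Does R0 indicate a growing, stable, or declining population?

R0 = Σ lx·mx = 0 + 0 + 1.4505 + 1.0595 + 0.598 + 0.1188 = 3.2268
R0 > 1, so the population is growing.

growing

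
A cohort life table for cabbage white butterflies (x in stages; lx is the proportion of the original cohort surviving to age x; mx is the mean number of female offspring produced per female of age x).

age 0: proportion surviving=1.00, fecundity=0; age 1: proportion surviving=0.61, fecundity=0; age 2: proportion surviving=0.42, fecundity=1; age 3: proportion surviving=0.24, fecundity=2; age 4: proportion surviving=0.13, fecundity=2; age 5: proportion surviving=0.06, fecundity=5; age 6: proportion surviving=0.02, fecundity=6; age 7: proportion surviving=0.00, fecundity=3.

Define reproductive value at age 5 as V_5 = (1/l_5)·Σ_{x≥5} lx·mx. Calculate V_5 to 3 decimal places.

7.000

lx·mx for x ≥ 5: 0.3, 0.12, 0 → sum = 0.42
V_5 = 0.42 / l_5 = 0.42 / 0.06 = 7 → 7.000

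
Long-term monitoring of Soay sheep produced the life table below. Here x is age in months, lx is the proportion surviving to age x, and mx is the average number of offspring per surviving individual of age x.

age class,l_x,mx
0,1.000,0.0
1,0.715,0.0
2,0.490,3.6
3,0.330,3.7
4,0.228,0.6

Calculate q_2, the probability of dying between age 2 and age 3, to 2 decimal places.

0.33

q_2 = (l_2 − l_3) / l_2 = (0.49 − 0.33) / 0.49
     = 0.16 / 0.49 = 0.326531… → 0.33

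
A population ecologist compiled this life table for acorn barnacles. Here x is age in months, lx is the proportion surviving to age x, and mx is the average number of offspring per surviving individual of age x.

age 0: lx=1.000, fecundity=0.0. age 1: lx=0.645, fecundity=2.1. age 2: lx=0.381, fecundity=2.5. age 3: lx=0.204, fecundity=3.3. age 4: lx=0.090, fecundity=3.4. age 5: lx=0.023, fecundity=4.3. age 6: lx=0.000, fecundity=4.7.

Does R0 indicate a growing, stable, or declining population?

growing

R0 = Σ lx·mx = 0 + 1.3545 + 0.9525 + 0.6732 + 0.306 + 0.0989 + 0 = 3.3851
R0 > 1, so the population is growing.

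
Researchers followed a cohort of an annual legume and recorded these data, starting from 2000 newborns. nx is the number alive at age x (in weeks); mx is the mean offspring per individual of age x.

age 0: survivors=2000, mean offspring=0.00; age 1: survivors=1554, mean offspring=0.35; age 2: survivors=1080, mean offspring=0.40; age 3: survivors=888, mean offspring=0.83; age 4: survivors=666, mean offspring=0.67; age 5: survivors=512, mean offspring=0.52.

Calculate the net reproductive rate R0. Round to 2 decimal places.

lx = nx/n0 = nx/2000: 1, 0.777, 0.54, 0.444, 0.333, 0.256
lx·mx by age: 0, 0.27195, 0.216, 0.36852, 0.22311, 0.13312
R0 = Σ lx·mx = 1.2127 → 1.21

1.21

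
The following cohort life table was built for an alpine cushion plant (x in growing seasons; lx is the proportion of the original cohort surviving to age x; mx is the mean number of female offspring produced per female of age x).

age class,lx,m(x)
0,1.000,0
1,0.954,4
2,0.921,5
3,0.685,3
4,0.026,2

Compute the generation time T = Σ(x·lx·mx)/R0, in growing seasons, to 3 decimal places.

1.843

lx·mx: 0, 3.816, 4.605, 2.055, 0.052 → R0 = 10.528
x·lx·mx: 0, 3.816, 9.21, 6.165, 0.208 → Σ = 19.399
T = 19.399 / 10.528 = 1.84261… → 1.843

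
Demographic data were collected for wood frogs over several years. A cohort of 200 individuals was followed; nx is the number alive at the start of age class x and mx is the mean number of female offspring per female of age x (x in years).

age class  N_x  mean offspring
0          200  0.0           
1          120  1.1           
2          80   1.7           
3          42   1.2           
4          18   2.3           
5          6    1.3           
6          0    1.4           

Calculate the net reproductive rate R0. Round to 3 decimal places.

1.838

lx = nx/n0 = nx/200: 1, 0.6, 0.4, 0.21, 0.09, 0.03, 0
lx·mx by age: 0, 0.66, 0.68, 0.252, 0.207, 0.039, 0
R0 = Σ lx·mx = 1.838 → 1.838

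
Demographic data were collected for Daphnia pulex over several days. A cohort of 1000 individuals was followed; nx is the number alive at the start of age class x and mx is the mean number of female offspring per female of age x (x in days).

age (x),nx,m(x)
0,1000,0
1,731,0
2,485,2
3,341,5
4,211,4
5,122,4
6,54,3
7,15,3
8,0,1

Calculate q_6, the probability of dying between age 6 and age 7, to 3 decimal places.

0.722

lx = nx/n0 = nx/1000: 1, 0.731, 0.485, 0.341, 0.211, 0.122, 0.054, 0.015, 0
q_6 = (l_6 − l_7) / l_6 = (0.054 − 0.015) / 0.054
     = 0.039 / 0.054 = 0.722222… → 0.722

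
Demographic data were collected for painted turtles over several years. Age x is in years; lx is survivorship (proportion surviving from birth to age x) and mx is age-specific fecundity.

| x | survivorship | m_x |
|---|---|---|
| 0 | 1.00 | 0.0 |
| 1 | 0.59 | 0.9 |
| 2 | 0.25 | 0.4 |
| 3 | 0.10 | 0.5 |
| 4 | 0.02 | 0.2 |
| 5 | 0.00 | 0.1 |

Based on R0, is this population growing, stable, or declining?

declining

R0 = Σ lx·mx = 0 + 0.531 + 0.1 + 0.05 + 0.004 + 0 = 0.685
R0 < 1, so the population is declining.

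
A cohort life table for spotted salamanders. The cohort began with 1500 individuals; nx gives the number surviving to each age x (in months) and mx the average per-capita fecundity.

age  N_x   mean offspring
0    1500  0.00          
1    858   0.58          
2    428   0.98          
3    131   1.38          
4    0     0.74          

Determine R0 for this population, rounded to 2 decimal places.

0.73

lx = nx/n0 = nx/1500: 1, 0.572, 0.28533…, 0.08733…, 0
lx·mx by age: 0, 0.33176, 0.279627…, 0.12052…, 0
R0 = Σ lx·mx = 0.731907… → 0.73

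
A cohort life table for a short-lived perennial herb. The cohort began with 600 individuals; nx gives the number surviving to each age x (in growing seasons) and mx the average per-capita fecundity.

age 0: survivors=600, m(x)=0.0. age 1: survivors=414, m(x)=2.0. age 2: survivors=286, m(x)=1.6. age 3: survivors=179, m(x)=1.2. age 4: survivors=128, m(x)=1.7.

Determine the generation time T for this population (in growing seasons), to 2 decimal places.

1.90

lx = nx/n0 = nx/600: 1, 0.69, 0.47667…, 0.29833…, 0.21333…
lx·mx: 0, 1.38, 0.762667…, 0.358…, 0.362667… → R0 = 2.863333…
x·lx·mx: 0, 1.38, 1.525333…, 1.074…, 1.450667… → Σ = 5.43…
T = 5.43… / 2.863333… = 1.896391… → 1.90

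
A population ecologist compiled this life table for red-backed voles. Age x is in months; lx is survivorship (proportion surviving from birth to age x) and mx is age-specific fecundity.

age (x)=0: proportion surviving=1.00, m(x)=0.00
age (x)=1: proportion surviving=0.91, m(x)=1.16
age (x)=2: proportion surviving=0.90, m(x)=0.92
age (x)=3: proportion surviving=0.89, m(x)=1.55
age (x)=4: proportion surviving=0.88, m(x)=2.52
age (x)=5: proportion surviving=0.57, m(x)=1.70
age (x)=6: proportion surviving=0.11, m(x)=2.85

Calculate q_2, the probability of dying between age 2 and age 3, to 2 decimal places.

0.01

q_2 = (l_2 − l_3) / l_2 = (0.9 − 0.89) / 0.9
     = 0.01 / 0.9 = 0.011111… → 0.01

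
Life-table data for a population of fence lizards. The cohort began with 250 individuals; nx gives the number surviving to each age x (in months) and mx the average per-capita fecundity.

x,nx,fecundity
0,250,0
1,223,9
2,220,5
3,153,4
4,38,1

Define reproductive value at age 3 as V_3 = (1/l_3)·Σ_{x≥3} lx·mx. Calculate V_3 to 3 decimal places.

lx = nx/n0 = nx/250: 1, 0.892, 0.88, 0.612, 0.152
lx·mx for x ≥ 3: 2.448, 0.152 → sum = 2.6
V_3 = 2.6 / l_3 = 2.6 / 0.612 = 4.248366… → 4.248

4.248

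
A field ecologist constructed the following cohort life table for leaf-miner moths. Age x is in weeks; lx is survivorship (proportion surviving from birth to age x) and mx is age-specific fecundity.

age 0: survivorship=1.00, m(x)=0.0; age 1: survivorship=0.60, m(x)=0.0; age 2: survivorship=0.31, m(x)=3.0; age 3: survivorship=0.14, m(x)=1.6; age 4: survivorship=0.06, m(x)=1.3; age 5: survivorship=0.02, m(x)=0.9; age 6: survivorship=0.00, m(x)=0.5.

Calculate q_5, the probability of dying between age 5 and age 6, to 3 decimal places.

1.000

q_5 = (l_5 − l_6) / l_5 = (0.02 − 0) / 0.02
     = 0.02 / 0.02 = 1 → 1.000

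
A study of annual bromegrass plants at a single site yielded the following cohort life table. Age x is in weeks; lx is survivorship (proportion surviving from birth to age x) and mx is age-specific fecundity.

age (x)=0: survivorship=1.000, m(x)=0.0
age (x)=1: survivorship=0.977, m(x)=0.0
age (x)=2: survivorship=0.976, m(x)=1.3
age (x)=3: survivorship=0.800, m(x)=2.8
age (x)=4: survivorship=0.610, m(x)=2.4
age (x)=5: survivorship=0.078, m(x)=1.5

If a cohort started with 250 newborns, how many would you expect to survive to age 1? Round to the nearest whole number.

Expected survivors = N0 · l_1 = 250 × 0.977 = 244.25 → 244

244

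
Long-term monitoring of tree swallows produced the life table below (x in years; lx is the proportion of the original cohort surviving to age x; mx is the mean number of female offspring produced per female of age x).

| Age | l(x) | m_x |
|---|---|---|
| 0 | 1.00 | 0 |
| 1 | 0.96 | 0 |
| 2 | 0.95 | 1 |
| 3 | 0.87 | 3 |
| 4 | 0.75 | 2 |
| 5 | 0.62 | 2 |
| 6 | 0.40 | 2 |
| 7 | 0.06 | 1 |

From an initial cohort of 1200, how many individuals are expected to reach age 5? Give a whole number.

744

Expected survivors = N0 · l_5 = 1200 × 0.62 = 744 → 744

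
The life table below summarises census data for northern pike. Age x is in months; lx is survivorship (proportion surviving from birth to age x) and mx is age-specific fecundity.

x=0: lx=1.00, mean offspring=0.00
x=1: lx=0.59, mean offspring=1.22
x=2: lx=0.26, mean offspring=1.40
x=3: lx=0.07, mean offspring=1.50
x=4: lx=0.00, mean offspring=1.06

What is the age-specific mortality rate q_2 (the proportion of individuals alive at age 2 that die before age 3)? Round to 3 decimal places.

q_2 = (l_2 − l_3) / l_2 = (0.26 − 0.07) / 0.26
     = 0.19 / 0.26 = 0.730769… → 0.731

0.731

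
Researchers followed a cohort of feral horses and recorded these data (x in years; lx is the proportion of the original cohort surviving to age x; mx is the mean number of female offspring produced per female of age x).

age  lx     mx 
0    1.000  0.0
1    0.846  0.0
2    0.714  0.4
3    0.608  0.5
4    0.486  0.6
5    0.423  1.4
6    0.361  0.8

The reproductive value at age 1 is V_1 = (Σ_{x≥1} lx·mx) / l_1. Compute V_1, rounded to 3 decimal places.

2.083

lx·mx for x ≥ 1: 0, 0.2856, 0.304, 0.2916, 0.5922, 0.2888 → sum = 1.7622
V_1 = 1.7622 / l_1 = 1.7622 / 0.846 = 2.082979… → 2.083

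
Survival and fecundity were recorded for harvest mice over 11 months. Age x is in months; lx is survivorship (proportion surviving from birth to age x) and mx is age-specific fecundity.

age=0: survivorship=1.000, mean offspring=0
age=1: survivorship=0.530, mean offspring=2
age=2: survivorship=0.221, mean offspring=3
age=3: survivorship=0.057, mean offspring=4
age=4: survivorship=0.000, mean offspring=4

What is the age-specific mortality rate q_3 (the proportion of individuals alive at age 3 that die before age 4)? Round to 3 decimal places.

q_3 = (l_3 − l_4) / l_3 = (0.057 − 0) / 0.057
     = 0.057 / 0.057 = 1 → 1.000

1.000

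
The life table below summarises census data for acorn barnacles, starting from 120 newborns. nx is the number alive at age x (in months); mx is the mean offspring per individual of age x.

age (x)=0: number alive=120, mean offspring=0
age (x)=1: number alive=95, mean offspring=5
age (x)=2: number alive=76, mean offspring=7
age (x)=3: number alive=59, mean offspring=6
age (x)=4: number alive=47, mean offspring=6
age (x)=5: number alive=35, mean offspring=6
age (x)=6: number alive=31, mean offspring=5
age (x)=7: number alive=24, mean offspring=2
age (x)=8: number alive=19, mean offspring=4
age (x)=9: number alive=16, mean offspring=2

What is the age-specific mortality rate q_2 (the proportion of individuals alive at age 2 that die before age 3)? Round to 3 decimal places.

0.224

lx = nx/n0 = nx/120: 1, 0.79167…, 0.63333…, 0.49167…, 0.39167…, 0.29167…, 0.25833…, 0.2, 0.15833…, 0.13333…
q_2 = (l_2 − l_3) / l_2 = (0.633333… − 0.491667…) / 0.633333…
     = 0.141667… / 0.633333… = 0.223684… → 0.224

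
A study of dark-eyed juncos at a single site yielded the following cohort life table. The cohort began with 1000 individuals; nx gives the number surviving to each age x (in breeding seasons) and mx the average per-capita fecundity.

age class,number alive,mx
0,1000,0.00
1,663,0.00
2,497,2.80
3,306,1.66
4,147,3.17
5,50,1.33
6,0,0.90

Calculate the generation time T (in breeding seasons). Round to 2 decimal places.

2.67

lx = nx/n0 = nx/1000: 1, 0.663, 0.497, 0.306, 0.147, 0.05, 0
lx·mx: 0, 0, 1.3916, 0.50796, 0.46599, 0.0665, 0 → R0 = 2.43205
x·lx·mx: 0, 0, 2.7832, 1.52388, 1.86396, 0.3325, 0 → Σ = 6.50354
T = 6.50354 / 2.43205 = 2.674098… → 2.67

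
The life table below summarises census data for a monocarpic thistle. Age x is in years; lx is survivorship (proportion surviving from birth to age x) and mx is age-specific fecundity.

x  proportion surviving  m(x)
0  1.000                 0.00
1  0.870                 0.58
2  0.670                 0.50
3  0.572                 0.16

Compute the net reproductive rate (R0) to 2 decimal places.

0.93

lx·mx by age: 0, 0.5046, 0.335, 0.09152
R0 = Σ lx·mx = 0.93112 → 0.93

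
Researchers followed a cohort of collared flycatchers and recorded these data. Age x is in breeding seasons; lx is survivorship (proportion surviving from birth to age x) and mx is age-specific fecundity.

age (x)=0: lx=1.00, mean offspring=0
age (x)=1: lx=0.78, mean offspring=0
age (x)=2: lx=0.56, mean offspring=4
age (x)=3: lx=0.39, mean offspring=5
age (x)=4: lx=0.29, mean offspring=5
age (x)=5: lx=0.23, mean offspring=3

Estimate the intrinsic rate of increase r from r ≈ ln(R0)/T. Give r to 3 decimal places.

0.597

R0 = Σ lx·mx = 0 + 0 + 2.24 + 1.95 + 1.45 + 0.69 = 6.33
Σ x·lx·mx = 19.58; T = 19.58/6.33 = 3.09321…
r ≈ ln(R0)/T = ln(6.33)/3.09321… = 0.59657… → 0.597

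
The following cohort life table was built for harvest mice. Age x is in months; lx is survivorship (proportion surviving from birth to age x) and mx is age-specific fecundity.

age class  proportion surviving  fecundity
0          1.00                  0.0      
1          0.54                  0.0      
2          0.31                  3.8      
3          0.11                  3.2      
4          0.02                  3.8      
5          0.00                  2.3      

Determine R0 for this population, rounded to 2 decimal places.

1.61

lx·mx by age: 0, 0, 1.178, 0.352, 0.076, 0
R0 = Σ lx·mx = 1.606 → 1.61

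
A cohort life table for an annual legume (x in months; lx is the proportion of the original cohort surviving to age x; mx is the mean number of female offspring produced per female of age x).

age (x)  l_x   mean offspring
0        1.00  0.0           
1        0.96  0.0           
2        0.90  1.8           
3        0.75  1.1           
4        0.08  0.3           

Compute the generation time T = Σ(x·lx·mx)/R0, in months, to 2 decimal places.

2.35

lx·mx: 0, 0, 1.62, 0.825, 0.024 → R0 = 2.469
x·lx·mx: 0, 0, 3.24, 2.475, 0.096 → Σ = 5.811
T = 5.811 / 2.469 = 2.353584… → 2.35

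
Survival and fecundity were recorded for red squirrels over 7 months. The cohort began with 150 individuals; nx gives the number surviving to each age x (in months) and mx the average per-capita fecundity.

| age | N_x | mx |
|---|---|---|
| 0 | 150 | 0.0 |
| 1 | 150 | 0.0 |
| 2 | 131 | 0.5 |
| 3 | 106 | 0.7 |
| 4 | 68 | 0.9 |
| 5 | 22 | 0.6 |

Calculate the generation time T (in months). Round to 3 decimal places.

3.103

lx = nx/n0 = nx/150: 1, 1, 0.87333…, 0.70667…, 0.45333…, 0.14667…
lx·mx: 0, 0, 0.436667…, 0.494667…, 0.408…, 0.088… → R0 = 1.427333…
x·lx·mx: 0, 0, 0.873333…, 1.484…, 1.632…, 0.44… → Σ = 4.429333…
T = 4.429333… / 1.427333… = 3.103223… → 3.103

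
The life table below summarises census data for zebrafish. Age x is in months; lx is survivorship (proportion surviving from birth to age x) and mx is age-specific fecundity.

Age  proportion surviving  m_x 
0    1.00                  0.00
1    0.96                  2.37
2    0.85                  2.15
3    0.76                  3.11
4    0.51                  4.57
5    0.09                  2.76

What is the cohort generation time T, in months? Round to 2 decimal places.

2.61

lx·mx: 0, 2.2752, 1.8275, 2.3636, 2.3307, 0.2484 → R0 = 9.0454
x·lx·mx: 0, 2.2752, 3.655, 7.0908, 9.3228, 1.242 → Σ = 23.5858
T = 23.5858 / 9.0454 = 2.607491… → 2.61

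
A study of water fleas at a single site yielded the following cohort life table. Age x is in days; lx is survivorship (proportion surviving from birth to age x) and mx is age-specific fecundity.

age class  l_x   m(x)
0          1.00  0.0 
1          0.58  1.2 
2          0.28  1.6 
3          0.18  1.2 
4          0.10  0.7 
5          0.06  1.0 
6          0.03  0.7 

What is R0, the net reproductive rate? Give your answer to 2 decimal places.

1.51

lx·mx by age: 0, 0.696, 0.448, 0.216, 0.07, 0.06, 0.021
R0 = Σ lx·mx = 1.511 → 1.51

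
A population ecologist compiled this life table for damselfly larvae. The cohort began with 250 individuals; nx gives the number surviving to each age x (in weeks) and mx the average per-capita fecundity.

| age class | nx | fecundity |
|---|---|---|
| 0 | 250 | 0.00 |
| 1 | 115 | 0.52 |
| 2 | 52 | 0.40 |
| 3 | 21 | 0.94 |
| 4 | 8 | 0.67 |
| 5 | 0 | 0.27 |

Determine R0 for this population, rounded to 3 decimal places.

lx = nx/n0 = nx/250: 1, 0.46, 0.208, 0.084, 0.032, 0
lx·mx by age: 0, 0.2392, 0.0832, 0.07896, 0.02144, 0
R0 = Σ lx·mx = 0.4228 → 0.423

0.423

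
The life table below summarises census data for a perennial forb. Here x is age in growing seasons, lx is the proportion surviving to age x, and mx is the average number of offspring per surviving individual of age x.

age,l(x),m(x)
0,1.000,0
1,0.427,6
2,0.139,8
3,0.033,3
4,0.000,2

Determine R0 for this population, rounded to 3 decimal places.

lx·mx by age: 0, 2.562, 1.112, 0.099, 0
R0 = Σ lx·mx = 3.773 → 3.773

3.773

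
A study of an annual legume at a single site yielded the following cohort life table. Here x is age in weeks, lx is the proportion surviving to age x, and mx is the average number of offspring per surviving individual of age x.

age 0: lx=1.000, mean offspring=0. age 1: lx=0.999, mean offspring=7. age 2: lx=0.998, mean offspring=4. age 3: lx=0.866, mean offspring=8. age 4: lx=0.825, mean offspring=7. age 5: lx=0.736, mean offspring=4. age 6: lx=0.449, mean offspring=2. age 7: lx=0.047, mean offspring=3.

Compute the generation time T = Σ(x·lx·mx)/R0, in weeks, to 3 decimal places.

2.890

lx·mx: 0, 6.993, 3.992, 6.928, 5.775, 2.944, 0.898, 0.141 → R0 = 27.671
x·lx·mx: 0, 6.993, 7.984, 20.784, 23.1, 14.72, 5.388, 0.987 → Σ = 79.956
T = 79.956 / 27.671 = 2.889523… → 2.890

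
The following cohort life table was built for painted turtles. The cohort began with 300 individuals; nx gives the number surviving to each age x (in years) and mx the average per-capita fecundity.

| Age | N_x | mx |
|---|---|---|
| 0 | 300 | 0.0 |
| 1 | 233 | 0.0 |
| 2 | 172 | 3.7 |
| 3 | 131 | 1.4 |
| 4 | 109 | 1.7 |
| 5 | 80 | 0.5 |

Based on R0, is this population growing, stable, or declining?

growing

lx = nx/n0 = nx/300: 1, 0.77667…, 0.57333…, 0.43667…, 0.36333…, 0.26667…
R0 = Σ lx·mx = 0 + 0 + 2.121333… + 0.611333… + 0.617667… + 0.133333… = 3.483667…
R0 > 1, so the population is growing.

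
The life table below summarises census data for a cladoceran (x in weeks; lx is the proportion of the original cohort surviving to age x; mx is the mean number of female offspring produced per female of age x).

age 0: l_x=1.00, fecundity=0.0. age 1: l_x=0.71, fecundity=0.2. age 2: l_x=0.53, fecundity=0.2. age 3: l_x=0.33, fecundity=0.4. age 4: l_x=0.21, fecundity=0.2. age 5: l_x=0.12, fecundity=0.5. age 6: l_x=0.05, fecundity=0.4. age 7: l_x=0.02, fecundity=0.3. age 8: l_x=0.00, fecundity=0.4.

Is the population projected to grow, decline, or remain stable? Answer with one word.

R0 = Σ lx·mx = 0 + 0.142 + 0.106 + 0.132 + 0.042 + 0.06 + 0.02 + 0.006 + 0 = 0.508
R0 < 1, so the population is declining.

declining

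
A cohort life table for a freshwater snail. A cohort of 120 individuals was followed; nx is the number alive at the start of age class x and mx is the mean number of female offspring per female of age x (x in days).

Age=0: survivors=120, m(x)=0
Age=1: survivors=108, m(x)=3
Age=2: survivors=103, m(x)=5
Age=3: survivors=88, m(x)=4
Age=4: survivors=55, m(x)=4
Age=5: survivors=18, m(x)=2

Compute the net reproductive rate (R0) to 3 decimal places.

12.058

lx = nx/n0 = nx/120: 1, 0.9, 0.85833…, 0.73333…, 0.45833…, 0.15
lx·mx by age: 0, 2.7, 4.291667…, 2.933333…, 1.833333…, 0.3
R0 = Σ lx·mx = 12.058333… → 12.058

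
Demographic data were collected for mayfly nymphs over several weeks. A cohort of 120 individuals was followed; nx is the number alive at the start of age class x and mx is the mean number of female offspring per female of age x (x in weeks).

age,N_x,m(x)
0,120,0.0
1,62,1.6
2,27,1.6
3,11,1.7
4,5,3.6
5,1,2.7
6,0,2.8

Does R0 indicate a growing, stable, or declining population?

lx = nx/n0 = nx/120: 1, 0.51667…, 0.225, 0.09167…, 0.04167…, 0.00833…, 0
R0 = Σ lx·mx = 0 + 0.826667… + 0.36 + 0.155833… + 0.15… + 0.0225… + 0 = 1.515…
R0 > 1, so the population is growing.

growing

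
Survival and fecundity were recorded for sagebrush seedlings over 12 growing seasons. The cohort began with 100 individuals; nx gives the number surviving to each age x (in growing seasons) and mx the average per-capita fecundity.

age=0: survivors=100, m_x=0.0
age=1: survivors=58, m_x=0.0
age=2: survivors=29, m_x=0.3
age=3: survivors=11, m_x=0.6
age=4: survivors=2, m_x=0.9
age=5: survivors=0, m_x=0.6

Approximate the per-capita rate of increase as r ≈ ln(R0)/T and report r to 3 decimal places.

lx = nx/n0 = nx/100: 1, 0.58, 0.29, 0.11, 0.02, 0
R0 = Σ lx·mx = 0 + 0 + 0.087 + 0.066 + 0.018 + 0 = 0.171
Σ x·lx·mx = 0.444; T = 0.444/0.171 = 2.59649…
r ≈ ln(R0)/T = ln(0.171)/2.59649… = -0.68018… → -0.680

-0.680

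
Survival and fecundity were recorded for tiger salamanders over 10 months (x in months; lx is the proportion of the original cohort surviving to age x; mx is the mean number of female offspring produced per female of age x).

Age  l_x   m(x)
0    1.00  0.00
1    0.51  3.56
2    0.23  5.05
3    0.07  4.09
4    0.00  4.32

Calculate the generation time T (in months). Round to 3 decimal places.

lx·mx: 0, 1.8156, 1.1615, 0.2863, 0 → R0 = 3.2634
x·lx·mx: 0, 1.8156, 2.323, 0.8589, 0 → Σ = 4.9975
T = 4.9975 / 3.2634 = 1.531378… → 1.531

1.531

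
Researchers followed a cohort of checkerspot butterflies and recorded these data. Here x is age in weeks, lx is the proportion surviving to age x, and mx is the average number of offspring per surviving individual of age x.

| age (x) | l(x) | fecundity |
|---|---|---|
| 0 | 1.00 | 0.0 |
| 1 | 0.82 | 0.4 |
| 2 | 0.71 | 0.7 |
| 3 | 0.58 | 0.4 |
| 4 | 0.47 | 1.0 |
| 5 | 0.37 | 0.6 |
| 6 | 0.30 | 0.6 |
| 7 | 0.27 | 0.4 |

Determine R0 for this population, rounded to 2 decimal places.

2.04

lx·mx by age: 0, 0.328, 0.497, 0.232, 0.47, 0.222, 0.18, 0.108
R0 = Σ lx·mx = 2.037 → 2.04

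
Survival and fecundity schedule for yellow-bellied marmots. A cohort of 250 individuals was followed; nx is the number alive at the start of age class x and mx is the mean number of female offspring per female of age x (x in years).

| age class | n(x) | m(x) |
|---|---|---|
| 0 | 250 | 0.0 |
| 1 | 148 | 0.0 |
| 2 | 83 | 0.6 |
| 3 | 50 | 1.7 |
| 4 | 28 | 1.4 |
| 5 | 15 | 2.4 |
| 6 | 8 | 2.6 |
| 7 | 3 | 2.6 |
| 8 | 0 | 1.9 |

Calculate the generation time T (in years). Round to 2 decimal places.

lx = nx/n0 = nx/250: 1, 0.592, 0.332, 0.2, 0.112, 0.06, 0.032, 0.012, 0
lx·mx: 0, 0, 0.1992, 0.34, 0.1568, 0.144, 0.0832, 0.0312, 0 → R0 = 0.9544
x·lx·mx: 0, 0, 0.3984, 1.02, 0.6272, 0.72, 0.4992, 0.2184, 0 → Σ = 3.4832
T = 3.4832 / 0.9544 = 3.649623… → 3.65

3.65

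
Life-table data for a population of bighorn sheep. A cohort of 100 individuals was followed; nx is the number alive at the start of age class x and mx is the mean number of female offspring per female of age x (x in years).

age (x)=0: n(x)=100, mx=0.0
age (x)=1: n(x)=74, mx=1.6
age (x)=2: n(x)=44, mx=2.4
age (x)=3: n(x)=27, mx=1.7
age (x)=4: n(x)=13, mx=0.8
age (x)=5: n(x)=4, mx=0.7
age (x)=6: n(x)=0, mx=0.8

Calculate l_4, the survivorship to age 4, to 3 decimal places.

0.130

l_4 = n_4/n_0 = 13/100 = 0.13 → 0.130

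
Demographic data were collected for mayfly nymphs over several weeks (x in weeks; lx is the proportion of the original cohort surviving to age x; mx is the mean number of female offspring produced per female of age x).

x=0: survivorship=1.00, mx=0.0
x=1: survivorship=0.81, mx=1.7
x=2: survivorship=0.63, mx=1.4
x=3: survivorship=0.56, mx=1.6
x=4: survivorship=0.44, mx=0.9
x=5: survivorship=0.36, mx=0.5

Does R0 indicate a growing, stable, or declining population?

R0 = Σ lx·mx = 0 + 1.377 + 0.882 + 0.896 + 0.396 + 0.18 = 3.731
R0 > 1, so the population is growing.

growing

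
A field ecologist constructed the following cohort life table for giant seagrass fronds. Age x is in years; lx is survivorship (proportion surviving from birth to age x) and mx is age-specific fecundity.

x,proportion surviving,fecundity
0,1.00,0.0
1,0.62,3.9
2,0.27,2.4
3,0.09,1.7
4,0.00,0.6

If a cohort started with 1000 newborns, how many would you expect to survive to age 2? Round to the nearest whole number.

Expected survivors = N0 · l_2 = 1000 × 0.27 = 270 → 270

270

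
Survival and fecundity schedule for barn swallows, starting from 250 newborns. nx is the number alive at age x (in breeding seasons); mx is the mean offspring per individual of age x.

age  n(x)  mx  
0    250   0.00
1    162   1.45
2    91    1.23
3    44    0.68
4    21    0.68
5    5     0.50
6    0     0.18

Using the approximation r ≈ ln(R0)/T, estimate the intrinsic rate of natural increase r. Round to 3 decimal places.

0.289

lx = nx/n0 = nx/250: 1, 0.648, 0.364, 0.176, 0.084, 0.02, 0
R0 = Σ lx·mx = 0 + 0.9396 + 0.44772 + 0.11968 + 0.05712 + 0.01 + 0 = 1.57412
Σ x·lx·mx = 2.47256; T = 2.47256/1.57412 = 1.57076…
r ≈ ln(R0)/T = ln(1.57412)/1.57076… = 0.28884… → 0.289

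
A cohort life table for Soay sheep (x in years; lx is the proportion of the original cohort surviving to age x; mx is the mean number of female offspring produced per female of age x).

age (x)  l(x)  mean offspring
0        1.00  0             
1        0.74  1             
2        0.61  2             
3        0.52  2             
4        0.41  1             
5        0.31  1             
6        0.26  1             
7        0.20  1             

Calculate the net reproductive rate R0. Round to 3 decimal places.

4.180

lx·mx by age: 0, 0.74, 1.22, 1.04, 0.41, 0.31, 0.26, 0.2
R0 = Σ lx·mx = 4.18 → 4.180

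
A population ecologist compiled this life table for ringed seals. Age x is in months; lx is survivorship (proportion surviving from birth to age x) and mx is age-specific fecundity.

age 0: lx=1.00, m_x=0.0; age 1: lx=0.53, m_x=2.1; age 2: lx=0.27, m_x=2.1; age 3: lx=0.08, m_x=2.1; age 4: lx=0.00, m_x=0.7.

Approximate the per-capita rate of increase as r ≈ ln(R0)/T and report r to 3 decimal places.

0.413

R0 = Σ lx·mx = 0 + 1.113 + 0.567 + 0.168 + 0 = 1.848
Σ x·lx·mx = 2.751; T = 2.751/1.848 = 1.48864…
r ≈ ln(R0)/T = ln(1.848)/1.48864… = 0.41253… → 0.413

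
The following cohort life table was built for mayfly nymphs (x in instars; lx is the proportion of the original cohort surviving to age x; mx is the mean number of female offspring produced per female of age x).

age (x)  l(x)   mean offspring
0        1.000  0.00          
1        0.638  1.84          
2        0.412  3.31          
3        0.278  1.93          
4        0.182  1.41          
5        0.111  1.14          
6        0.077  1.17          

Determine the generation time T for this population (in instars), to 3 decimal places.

2.174

lx·mx: 0, 1.17392, 1.36372, 0.53654, 0.25662, 0.12654, 0.09009 → R0 = 3.54743
x·lx·mx: 0, 1.17392, 2.72744, 1.60962, 1.02648, 0.6327, 0.54054 → Σ = 7.7107
T = 7.7107 / 3.54743 = 2.173602… → 2.174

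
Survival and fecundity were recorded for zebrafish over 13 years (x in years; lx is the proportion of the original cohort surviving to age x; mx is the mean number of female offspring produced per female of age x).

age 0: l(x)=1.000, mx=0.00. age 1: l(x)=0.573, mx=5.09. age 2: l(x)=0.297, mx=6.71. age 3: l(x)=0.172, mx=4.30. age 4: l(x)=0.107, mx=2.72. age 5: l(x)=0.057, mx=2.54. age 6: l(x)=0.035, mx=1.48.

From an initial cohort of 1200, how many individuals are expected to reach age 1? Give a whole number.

688

Expected survivors = N0 · l_1 = 1200 × 0.573 = 687.6 → 688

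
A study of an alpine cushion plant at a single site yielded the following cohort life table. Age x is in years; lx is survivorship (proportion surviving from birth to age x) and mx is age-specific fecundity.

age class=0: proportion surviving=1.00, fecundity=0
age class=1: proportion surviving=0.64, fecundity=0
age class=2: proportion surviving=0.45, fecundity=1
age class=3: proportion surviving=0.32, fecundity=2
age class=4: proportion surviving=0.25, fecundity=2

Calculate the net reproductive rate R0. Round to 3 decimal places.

1.590

lx·mx by age: 0, 0, 0.45, 0.64, 0.5
R0 = Σ lx·mx = 1.59 → 1.590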